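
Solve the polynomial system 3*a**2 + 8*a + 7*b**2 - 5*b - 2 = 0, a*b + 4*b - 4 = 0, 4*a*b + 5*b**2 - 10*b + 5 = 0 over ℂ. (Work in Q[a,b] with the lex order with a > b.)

{(0, 1)}

Compute a lex Gröbner basis by Buchberger's algorithm.
f_1 = 3*a**2 + 8*a + 7*b**2 - 5*b - 2, LT = a**2.
f_2 = a*b + 4*b - 4, LT = a*b.
f_3 = 4*a*b + 5*b**2 - 10*b + 5, LT = a*b.

S(f_1,f_2): lcm = a**2*b. S = -4/3*a*b + 4*a + 7/3*b**3 - 5/3*b**2 - 2/3*b.
  leading term a*b: subtract (-4/3)·f_2 from -4/3*a*b + 4*a + 7/3*b**3 - 5/3*b**2 - 2/3*b → 4*a + 7/3*b**3 - 5/3*b**2 + 14/3*b - 16/3
  leading term a: no divisor's leading term divides it; move 4*a to the remainder.
  leading term b**3: no divisor's leading term divides it; move 7/3*b**3 to the remainder.
  leading term b**2: no divisor's leading term divides it; move -5/3*b**2 to the remainder.
  leading term b: no divisor's leading term divides it; move 14/3*b to the remainder.
  leading term 1: no divisor's leading term divides it; move -16/3 to the remainder.
  remainder 4*a + 7/3*b**3 - 5/3*b**2 + 14/3*b - 16/3 ≠ 0; add h_4 = 4*a + 7/3*b**3 - 5/3*b**2 + 14/3*b - 16/3 to the basis.

S(f_1,f_3): lcm = a**2*b. S = -5/4*a*b**2 + 31/6*a*b - 5/4*a + 7/3*b**3 - 5/3*b**2 - 2/3*b.
  leading term a*b**2: subtract (-5/4*b)·f_2 from -5/4*a*b**2 + 31/6*a*b - 5/4*a + 7/3*b**3 - 5/3*b**2 - 2/3*b → 31/6*a*b - 5/4*a + 7/3*b**3 + 10/3*b**2 - 17/3*b
  leading term a*b: subtract (31/6)·f_2 from 31/6*a*b - 5/4*a + 7/3*b**3 + 10/3*b**2 - 17/3*b → -5/4*a + 7/3*b**3 + 10/3*b**2 - 79/3*b + 62/3
  leading term a: subtract (-5/16)·h_4 from -5/4*a + 7/3*b**3 + 10/3*b**2 - 79/3*b + 62/3 → 49/16*b**3 + 45/16*b**2 - 199/8*b + 19
  leading term b**3: no divisor's leading term divides it; move 49/16*b**3 to the remainder.
  leading term b**2: no divisor's leading term divides it; move 45/16*b**2 to the remainder.
  leading term b: no divisor's leading term divides it; move -199/8*b to the remainder.
  leading term 1: no divisor's leading term divides it; move 19 to the remainder.
  remainder 49/16*b**3 + 45/16*b**2 - 199/8*b + 19 ≠ 0; add h_5 = 49/16*b**3 + 45/16*b**2 - 199/8*b + 19 to the basis.

S(f_2,f_3): lcm = a*b. S = -5/4*b**2 + 13/2*b - 21/4.
  leading term b**2: no divisor's leading term divides it; move -5/4*b**2 to the remainder.
  leading term b: no divisor's leading term divides it; move 13/2*b to the remainder.
  leading term 1: no divisor's leading term divides it; move -21/4 to the remainder.
  remainder -5/4*b**2 + 13/2*b - 21/4 ≠ 0; add h_6 = -5/4*b**2 + 13/2*b - 21/4 to the basis.

S(f_2,h_4): lcm = a*b. S = -7/12*b**4 + 5/12*b**3 - 7/6*b**2 + 16/3*b - 4.
  leading term b**4: subtract (-4/21*b)·h_5 from -7/12*b**4 + 5/12*b**3 - 7/6*b**2 + 16/3*b - 4 → 20/21*b**3 - 124/21*b**2 + 188/21*b - 4
  leading term b**3: subtract (320/1029)·h_5 from 20/21*b**3 - 124/21*b**2 + 188/21*b - 4 → -6976/1029*b**2 + 5724/343*b - 10196/1029
  leading term b**2: subtract (27904/5145)·h_6 from -6976/1029*b**2 + 5724/343*b - 10196/1029 → -95516/5145*b + 95516/5145
  leading term b: no divisor's leading term divides it; move -95516/5145*b to the remainder.
  leading term 1: no divisor's leading term divides it; move 95516/5145 to the remainder.
  remainder -95516/5145*b + 95516/5145 ≠ 0; add h_7 = -95516/5145*b + 95516/5145 to the basis.

The other S-polynomials (S(f_1,h_4), S(f_3,h_4), S(f_1,h_5), S(f_2,h_5), S(f_3,h_5), S(h_4,h_5), S(f_1,h_6), S(f_2,h_6), S(f_3,h_6), S(h_4,h_6), S(h_5,h_6), S(f_1,h_7), S(f_2,h_7), S(f_3,h_7), S(h_4,h_7), S(h_5,h_7), S(h_6,h_7)) all reduce to 0 modulo the current basis, so we have a Gröbner basis.
Inter-reduce: drop elements whose leading term is divisible by another's, tail-reduce, and make monic.
Reduced Gröbner basis: {a, b - 1}.

A lex Gröbner basis eliminates variables successively. Here b - 1 depends only on b, with roots {1}; lifting each root through the earlier basis elements recovers the full solutions.
  b = 1: the earlier basis element becomes a = 0, giving a = 0 — point (0, 1).
Each listed point satisfies every original equation (direct substitution).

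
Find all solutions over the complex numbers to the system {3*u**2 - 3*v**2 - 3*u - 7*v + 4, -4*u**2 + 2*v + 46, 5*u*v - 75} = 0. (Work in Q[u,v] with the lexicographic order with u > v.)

{(-3, -5)}

Compute a lex Gröbner basis by Buchberger's algorithm.
f_1 = 3*u**2 - 3*u - 3*v**2 - 7*v + 4, LT = u**2.
f_2 = -4*u**2 + 2*v + 46, LT = u**2.
f_3 = 5*u*v - 75, LT = u*v.

S(f_1,f_2): lcm = u**2. S = -u - v**2 - 11/6*v + 77/6.
  leading term u: no divisor's leading term divides it; move -u to the remainder.
  leading term v**2: no divisor's leading term divides it; move -v**2 to the remainder.
  leading term v: no divisor's leading term divides it; move -11/6*v to the remainder.
  leading term 1: no divisor's leading term divides it; move 77/6 to the remainder.
  remainder -u - v**2 - 11/6*v + 77/6 ≠ 0; add h_4 = -u - v**2 - 11/6*v + 77/6 to the basis.

S(f_1,f_3): lcm = u**2*v. S = -u*v + 15*u - v**3 - 7/3*v**2 + 4/3*v.
  leading term u*v: subtract (-1/5)·f_3 from -u*v + 15*u - v**3 - 7/3*v**2 + 4/3*v → 15*u - v**3 - 7/3*v**2 + 4/3*v - 15
  leading term u: subtract (-15)·h_4 from 15*u - v**3 - 7/3*v**2 + 4/3*v - 15 → -v**3 - 52/3*v**2 - 157/6*v + 355/2
  leading term v**3: no divisor's leading term divides it; move -v**3 to the remainder.
  leading term v**2: no divisor's leading term divides it; move -52/3*v**2 to the remainder.
  leading term v: no divisor's leading term divides it; move -157/6*v to the remainder.
  leading term 1: no divisor's leading term divides it; move 355/2 to the remainder.
  remainder -v**3 - 52/3*v**2 - 157/6*v + 355/2 ≠ 0; add h_5 = -v**3 - 52/3*v**2 - 157/6*v + 355/2 to the basis.

S(f_2,f_3): lcm = u**2*v. S = 15*u - 1/2*v**2 - 23/2*v.
  leading term u: subtract (-15)·h_4 from 15*u - 1/2*v**2 - 23/2*v → -31/2*v**2 - 39*v + 385/2
  leading term v**2: no divisor's leading term divides it; move -31/2*v**2 to the remainder.
  leading term v: no divisor's leading term divides it; move -39*v to the remainder.
  leading term 1: no divisor's leading term divides it; move 385/2 to the remainder.
  remainder -31/2*v**2 - 39*v + 385/2 ≠ 0; add h_6 = -31/2*v**2 - 39*v + 385/2 to the basis.

S(f_1,h_4): lcm = u**2. S = -u*v**2 - 11/6*u*v + 71/6*u - v**2 - 7/3*v + 4/3.
  leading term u*v**2: subtract (-1/5*v)·f_3 from -u*v**2 - 11/6*u*v + 71/6*u - v**2 - 7/3*v + 4/3 → -11/6*u*v + 71/6*u - v**2 - 52/3*v + 4/3
  leading term u*v: subtract (-11/30)·f_3 from -11/6*u*v + 71/6*u - v**2 - 52/3*v + 4/3 → 71/6*u - v**2 - 52/3*v - 157/6
  leading term u: subtract (-71/6)·h_4 from 71/6*u - v**2 - 52/3*v - 157/6 → -77/6*v**2 - 1405/36*v + 4525/36
  leading term v**2: subtract (77/93)·h_6 from -77/6*v**2 - 1405/36*v + 4525/36 → -7519/1116*v - 37595/1116
  leading term v: no divisor's leading term divides it; move -7519/1116*v to the remainder.
  leading term 1: no divisor's leading term divides it; move -37595/1116 to the remainder.
  remainder -7519/1116*v - 37595/1116 ≠ 0; add h_7 = -7519/1116*v - 37595/1116 to the basis.

The other S-polynomials (S(f_2,h_4), S(f_3,h_4), S(f_1,h_5), S(f_2,h_5), S(f_3,h_5), S(h_4,h_5), S(f_1,h_6), S(f_2,h_6), S(f_3,h_6), S(h_4,h_6), S(h_5,h_6), S(f_1,h_7), S(f_2,h_7), S(f_3,h_7), S(h_4,h_7), S(h_5,h_7), S(h_6,h_7)) all reduce to 0 modulo the current basis, so we have a Gröbner basis.
Inter-reduce: drop elements whose leading term is divisible by another's, tail-reduce, and make monic.
Reduced Gröbner basis: {u + 3, v + 5}.

A lex Gröbner basis eliminates variables successively. Here v + 5 depends only on v, with roots {-5}; lifting each root through the earlier basis elements recovers the full solutions.
  v = -5: the earlier basis element becomes u + 3 = 0, giving u = -3 — point (-3, -5).
A lex Gröbner basis triangularizes the system, enabling back-substitution.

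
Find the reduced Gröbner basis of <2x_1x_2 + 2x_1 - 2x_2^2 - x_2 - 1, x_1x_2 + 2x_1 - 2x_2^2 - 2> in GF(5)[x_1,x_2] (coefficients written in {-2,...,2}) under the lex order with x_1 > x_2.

The reduced Gröbner basis is the canonical form of the ideal for this ordering.

f_1 = 2x_1x_2 + 2x_1 - 2x_2^2 - x_2 - 1, LT = x_1x_2.
f_2 = x_1x_2 + 2x_1 - 2x_2^2 - 2, LT = x_1x_2.

S(f_1,f_2): lcm = x_1x_2. S = -x_1 + x_2^2 + 2x_2 - 1.
  leading term x_1: no divisor's leading term divides it; move -x_1 to the remainder.
  leading term x_2^2: no divisor's leading term divides it; move x_2^2 to the remainder.
  leading term x_2: no divisor's leading term divides it; move 2x_2 to the remainder.
  leading term 1: no divisor's leading term divides it; move -1 to the remainder.
  remainder -x_1 + x_2^2 + 2x_2 - 1 ≠ 0; add g_3 = -x_1 + x_2^2 + 2x_2 - 1 to the basis.

S(f_1,g_3): lcm = x_1x_2. S = x_1 + x_2^3 + x_2^2 + x_2 + 2.
  leading term x_1: subtract (-1)·g_3 from x_1 + x_2^3 + x_2^2 + x_2 + 2 → x_2^3 + 2x_2^2 - 2x_2 + 1
  leading term x_2^3: no divisor's leading term divides it; move x_2^3 to the remainder.
  leading term x_2^2: no divisor's leading term divides it; move 2x_2^2 to the remainder.
  leading term x_2: no divisor's leading term divides it; move -2x_2 to the remainder.
  leading term 1: no divisor's leading term divides it; move 1 to the remainder.
  remainder x_2^3 + 2x_2^2 - 2x_2 + 1 ≠ 0; add g_4 = x_2^3 + 2x_2^2 - 2x_2 + 1 to the basis.

The other S-polynomials (S(f_2,g_3), S(f_1,g_4), S(f_2,g_4), S(g_3,g_4)) all reduce to 0 modulo the current basis, so we have a Gröbner basis.
Inter-reduce: drop elements whose leading term is divisible by another's, tail-reduce, and make monic.

G = {x_1 - x_2^2 - 2x_2 + 1, x_2^3 + 2x_2^2 - 2x_2 + 1}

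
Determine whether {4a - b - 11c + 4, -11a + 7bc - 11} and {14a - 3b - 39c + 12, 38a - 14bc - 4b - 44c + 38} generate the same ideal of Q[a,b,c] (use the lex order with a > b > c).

Equality of ideals is decidable: compute both reduced Gröbner bases (unique for the ordering) and check whether they agree.
Buchberger on the first generating set:
f_1 = 4a - b - 11c + 4, LT = a.
f_2 = -11a + 7bc - 11, LT = a.

S(f_1,f_2): lcm = a. S = 7/11bc - 1/4b - 11/4c.
  leading term bc: no divisor's leading term divides it; move 7/11bc to the remainder.
  leading term b: no divisor's leading term divides it; move -1/4b to the remainder.
  leading term c: no divisor's leading term divides it; move -11/4c to the remainder.
  remainder 7/11bc - 1/4b - 11/4c ≠ 0; add g_3 = 7/11bc - 1/4b - 11/4c to the basis.

The other S-polynomials (S(f_1,g_3), S(f_2,g_3)) all reduce to 0 modulo the current basis, so we have a Gröbner basis.
Inter-reduce: drop elements whose leading term is divisible by another's, tail-reduce, and make monic.
Reduced Gröbner basis: {a - 1/4b - 11/4c + 1, bc - 11/28b - 121/28c}.

Buchberger on the second generating set:
h_1 = 14a - 3b - 39c + 12, LT = a.
h_2 = 38a - 14bc - 4b - 44c + 38, LT = a.

S(h_1,h_2): lcm = a. S = 7/19bc - 29/266b - 433/266c - 1/7.
  leading term bc: no divisor's leading term divides it; move 7/19bc to the remainder.
  leading term b: no divisor's leading term divides it; move -29/266b to the remainder.
  leading term c: no divisor's leading term divides it; move -433/266c to the remainder.
  leading term 1: no divisor's leading term divides it; move -1/7 to the remainder.
  remainder 7/19bc - 29/266b - 433/266c - 1/7 ≠ 0; add k_3 = 7/19bc - 29/266b - 433/266c - 1/7 to the basis.

The other S-polynomials (S(h_1,k_3), S(h_2,k_3)) all reduce to 0 modulo the current basis, so we have a Gröbner basis.
Inter-reduce: drop elements whose leading term is divisible by another's, tail-reduce, and make monic.
Reduced Gröbner basis: {a - 3/14b - 39/14c + 6/7, bc - 29/98b - 433/98c - 19/49}.

Since the reduced bases disagree, the two ideals are not the same.
The same test decides containment: I ⊆ J iff every generator of I reduces to 0 modulo a Gröbner basis of J.

No, the ideals differ.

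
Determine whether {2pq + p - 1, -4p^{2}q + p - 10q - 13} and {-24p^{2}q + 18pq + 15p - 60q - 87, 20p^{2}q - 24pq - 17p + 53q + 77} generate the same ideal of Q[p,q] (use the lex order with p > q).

No, the ideals differ.

Two ideals are equal iff their reduced Gröbner bases coincide (the reduced basis is unique for a fixed ordering).
Buchberger on the first generating set:
f_1 = 2pq + p - 1, LT = pq.
f_2 = -4p^{2}q + p - 10q - 13, LT = p^{2}q.

S(f_1,f_2): lcm = p^{2}q. S = \tfrac{1}{2}p^{2} - \tfrac{1}{4}p - \tfrac{5}{2}q - \tfrac{13}{4}.
  leading term p^{2}: no divisor's leading term divides it; move \tfrac{1}{2}p^{2} to the remainder.
  leading term p: no divisor's leading term divides it; move -\tfrac{1}{4}p to the remainder.
  leading term q: no divisor's leading term divides it; move -\tfrac{5}{2}q to the remainder.
  leading term 1: no divisor's leading term divides it; move -\tfrac{13}{4} to the remainder.
  remainder \tfrac{1}{2}p^{2} - \tfrac{1}{4}p - \tfrac{5}{2}q - \tfrac{13}{4} ≠ 0; add g_3 = \tfrac{1}{2}p^{2} - \tfrac{1}{4}p - \tfrac{5}{2}q - \tfrac{13}{4} to the basis.

S(f_1,g_3): lcm = p^{2}q. S = \tfrac{1}{2}p^{2} + \tfrac{1}{2}pq - \tfrac{1}{2}p + 5q^{2} + \tfrac{13}{2}q.
  leading term p^{2}: subtract (1)·g_3 from \tfrac{1}{2}p^{2} + \tfrac{1}{2}pq - \tfrac{1}{2}p + 5q^{2} + \tfrac{13}{2}q → \tfrac{1}{2}pq - \tfrac{1}{4}p + 5q^{2} + 9q + \tfrac{13}{4}
  leading term pq: subtract (\tfrac{1}{4})·f_1 from \tfrac{1}{2}pq - \tfrac{1}{4}p + 5q^{2} + 9q + \tfrac{13}{4} → -\tfrac{1}{2}p + 5q^{2} + 9q + \tfrac{7}{2}
  leading term p: no divisor's leading term divides it; move -\tfrac{1}{2}p to the remainder.
  leading term q^{2}: no divisor's leading term divides it; move 5q^{2} to the remainder.
  leading term q: no divisor's leading term divides it; move 9q to the remainder.
  leading term 1: no divisor's leading term divides it; move \tfrac{7}{2} to the remainder.
  remainder -\tfrac{1}{2}p + 5q^{2} + 9q + \tfrac{7}{2} ≠ 0; add g_4 = -\tfrac{1}{2}p + 5q^{2} + 9q + \tfrac{7}{2} to the basis.

S(f_1,g_4): lcm = pq. S = \tfrac{1}{2}p + 10q^{3} + 18q^{2} + 7q - \tfrac{1}{2}.
  leading term p: subtract (-1)·g_4 from \tfrac{1}{2}p + 10q^{3} + 18q^{2} + 7q - \tfrac{1}{2} → 10q^{3} + 23q^{2} + 16q + 3
  leading term q^{3}: no divisor's leading term divides it; move 10q^{3} to the remainder.
  leading term q^{2}: no divisor's leading term divides it; move 23q^{2} to the remainder.
  leading term q: no divisor's leading term divides it; move 16q to the remainder.
  leading term 1: no divisor's leading term divides it; move 3 to the remainder.
  remainder 10q^{3} + 23q^{2} + 16q + 3 ≠ 0; add g_5 = 10q^{3} + 23q^{2} + 16q + 3 to the basis.

The other S-polynomials (S(f_2,g_3), S(f_2,g_4), S(g_3,g_4), S(f_1,g_5), S(f_2,g_5), S(g_3,g_5), S(g_4,g_5)) all reduce to 0 modulo the current basis, so we have a Gröbner basis.
Inter-reduce: drop elements whose leading term is divisible by another's, tail-reduce, and make monic.
Reduced Gröbner basis: {p - 10q^{2} - 18q - 7, q^{3} + \tfrac{23}{10}q^{2} + \tfrac{8}{5}q + \tfrac{3}{10}}.

Buchberger on the second generating set:
h_1 = -24p^{2}q + 18pq + 15p - 60q - 87, LT = p^{2}q.
h_2 = 20p^{2}q - 24pq - 17p + 53q + 77, LT = p^{2}q.

S(h_1,h_2): lcm = p^{2}q. S = \tfrac{9}{20}pq + \tfrac{9}{40}p - \tfrac{3}{20}q - \tfrac{9}{40}.
  leading term pq: no divisor's leading term divides it; move \tfrac{9}{20}pq to the remainder.
  leading term p: no divisor's leading term divides it; move \tfrac{9}{40}p to the remainder.
  leading term q: no divisor's leading term divides it; move -\tfrac{3}{20}q to the remainder.
  leading term 1: no divisor's leading term divides it; move -\tfrac{9}{40} to the remainder.
  remainder \tfrac{9}{20}pq + \tfrac{9}{40}p - \tfrac{3}{20}q - \tfrac{9}{40} ≠ 0; add k_3 = \tfrac{9}{20}pq + \tfrac{9}{40}p - \tfrac{3}{20}q - \tfrac{9}{40} to the basis.

S(h_1,k_3): lcm = p^{2}q. S = -\tfrac{1}{2}p^{2} - \tfrac{5}{12}pq - \tfrac{1}{8}p + \tfrac{5}{2}q + \tfrac{29}{8}.
  leading term p^{2}: no divisor's leading term divides it; move -\tfrac{1}{2}p^{2} to the remainder.
  leading term pq: subtract (-\tfrac{25}{27})·k_3 from -\tfrac{5}{12}pq - \tfrac{1}{8}p + \tfrac{5}{2}q + \tfrac{29}{8} → \tfrac{1}{12}p + \tfrac{85}{36}q + \tfrac{41}{12}
  leading term p: no divisor's leading term divides it; move \tfrac{1}{12}p to the remainder.
  leading term q: no divisor's leading term divides it; move \tfrac{85}{36}q to the remainder.
  leading term 1: no divisor's leading term divides it; move \tfrac{41}{12} to the remainder.
  remainder -\tfrac{1}{2}p^{2} + \tfrac{1}{12}p + \tfrac{85}{36}q + \tfrac{41}{12} ≠ 0; add k_4 = -\tfrac{1}{2}p^{2} + \tfrac{1}{12}p + \tfrac{85}{36}q + \tfrac{41}{12} to the basis.

S(h_1,k_4): lcm = p^{2}q. S = -\tfrac{7}{12}pq - \tfrac{5}{8}p + \tfrac{85}{18}q^{2} + \tfrac{28}{3}q + \tfrac{29}{8}.
  leading term pq: subtract (-\tfrac{35}{27})·k_3 from -\tfrac{7}{12}pq - \tfrac{5}{8}p + \tfrac{85}{18}q^{2} + \tfrac{28}{3}q + \tfrac{29}{8} → -\tfrac{1}{3}p + \tfrac{85}{18}q^{2} + \tfrac{329}{36}q + \tfrac{10}{3}
  leading term p: no divisor's leading term divides it; move -\tfrac{1}{3}p to the remainder.
  leading term q^{2}: no divisor's leading term divides it; move \tfrac{85}{18}q^{2} to the remainder.
  leading term q: no divisor's leading term divides it; move \tfrac{329}{36}q to the remainder.
  leading term 1: no divisor's leading term divides it; move \tfrac{10}{3} to the remainder.
  remainder -\tfrac{1}{3}p + \tfrac{85}{18}q^{2} + \tfrac{329}{36}q + \tfrac{10}{3} ≠ 0; add k_5 = -\tfrac{1}{3}p + \tfrac{85}{18}q^{2} + \tfrac{329}{36}q + \tfrac{10}{3} to the basis.

S(h_1,k_5): lcm = p^{2}q. S = \tfrac{85}{6}pq^{3} + \tfrac{329}{12}pq^{2} + \tfrac{37}{4}pq - \tfrac{5}{8}p + \tfrac{5}{2}q + \tfrac{29}{8}.
  leading term pq^{3}: subtract (\tfrac{850}{27}q^{2})·k_3 from \tfrac{85}{6}pq^{3} + \tfrac{329}{12}pq^{2} + \tfrac{37}{4}pq - \tfrac{5}{8}p + \tfrac{5}{2}q + \tfrac{29}{8} → \tfrac{61}{3}pq^{2} + \tfrac{37}{4}pq - \tfrac{5}{8}p + \tfrac{85}{18}q^{3} + \tfrac{85}{12}q^{2} + \tfrac{5}{2}q + \tfrac{29}{8}
  leading term pq^{2}: subtract (\tfrac{1220}{27}q)·k_3 from \tfrac{61}{3}pq^{2} + \tfrac{37}{4}pq - \tfrac{5}{8}p + \tfrac{85}{18}q^{3} + \tfrac{85}{12}q^{2} + \tfrac{5}{2}q + \tfrac{29}{8} → -\tfrac{11}{12}pq - \tfrac{5}{8}p + \tfrac{85}{18}q^{3} + \tfrac{499}{36}q^{2} + \tfrac{38}{3}q + \tfrac{29}{8}
  leading term pq: subtract (-\tfrac{55}{27})·k_3 from -\tfrac{11}{12}pq - \tfrac{5}{8}p + \tfrac{85}{18}q^{3} + \tfrac{499}{36}q^{2} + \tfrac{38}{3}q + \tfrac{29}{8} → -\tfrac{1}{6}p + \tfrac{85}{18}q^{3} + \tfrac{499}{36}q^{2} + \tfrac{445}{36}q + \tfrac{19}{6}
  leading term p: subtract (\tfrac{1}{2})·k_5 from -\tfrac{1}{6}p + \tfrac{85}{18}q^{3} + \tfrac{499}{36}q^{2} + \tfrac{445}{36}q + \tfrac{19}{6} → \tfrac{85}{18}q^{3} + \tfrac{23}{2}q^{2} + \tfrac{187}{24}q + \tfrac{3}{2}
  leading term q^{3}: no divisor's leading term divides it; move \tfrac{85}{18}q^{3} to the remainder.
  leading term q^{2}: no divisor's leading term divides it; move \tfrac{23}{2}q^{2} to the remainder.
  leading term q: no divisor's leading term divides it; move \tfrac{187}{24}q to the remainder.
  leading term 1: no divisor's leading term divides it; move \tfrac{3}{2} to the remainder.
  remainder \tfrac{85}{18}q^{3} + \tfrac{23}{2}q^{2} + \tfrac{187}{24}q + \tfrac{3}{2} ≠ 0; add k_6 = \tfrac{85}{18}q^{3} + \tfrac{23}{2}q^{2} + \tfrac{187}{24}q + \tfrac{3}{2} to the basis.

The other S-polynomials (S(h_2,k_3), S(h_2,k_4), S(k_3,k_4), S(h_2,k_5), S(k_3,k_5), S(k_4,k_5), S(h_1,k_6), S(h_2,k_6), S(k_3,k_6), S(k_4,k_6), S(k_5,k_6)) all reduce to 0 modulo the current basis, so we have a Gröbner basis.
Inter-reduce: drop elements whose leading term is divisible by another's, tail-reduce, and make monic.
Reduced Gröbner basis: {p - \tfrac{85}{6}q^{2} - \tfrac{329}{12}q - 10, q^{3} + \tfrac{207}{85}q^{2} + \tfrac{33}{20}q + \tfrac{27}{85}}.

These differ, so the ideals are not equal.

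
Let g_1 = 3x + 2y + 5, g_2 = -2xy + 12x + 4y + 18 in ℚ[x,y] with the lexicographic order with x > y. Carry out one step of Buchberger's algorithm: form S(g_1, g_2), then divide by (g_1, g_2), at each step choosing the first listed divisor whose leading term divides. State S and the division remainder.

S(g_1, g_2) = 6x + ⅔y² + 11/3y + 9; remainder on division = ⅔y² - ⅓y - 1.

lcm(LM(g_1), LM(g_2)) = xy.
S = (lcm/LT(g_1))·g_1 − (lcm/LT(g_2))·g_2 = 6x + ⅔y² + 11/3y + 9.
Reduce S modulo (g_1, g_2) in that order:
  leading term x: subtract (2)·g_1 from 6x + ⅔y² + 11/3y + 9 → ⅔y² - ⅓y - 1
  leading term y²: no divisor's leading term divides it; move ⅔y² to the remainder.
  leading term y: no divisor's leading term divides it; move -⅓y to the remainder.
  leading term 1: no divisor's leading term divides it; move -1 to the remainder.
The remainder ⅔y² - ⅓y - 1 is nonzero, so it would be added as the next basis element.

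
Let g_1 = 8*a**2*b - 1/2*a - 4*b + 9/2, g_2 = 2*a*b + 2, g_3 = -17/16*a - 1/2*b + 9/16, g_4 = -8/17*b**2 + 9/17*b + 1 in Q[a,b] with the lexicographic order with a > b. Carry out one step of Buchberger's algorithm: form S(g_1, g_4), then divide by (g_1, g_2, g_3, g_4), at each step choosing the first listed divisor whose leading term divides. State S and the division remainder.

lcm(LM(g_1), LM(g_4)) = a**2*b**2.
S = (lcm/LT(g_1))·g_1 − (lcm/LT(g_4))·g_4 = 9/8*a**2*b + 17/8*a**2 - 1/16*a*b - 1/2*b**2 + 9/16*b.
Reduce S modulo (g_1, g_2, g_3, g_4) in that order:
  leading term a**2*b: subtract (9/64)·g_1 from 9/8*a**2*b + 17/8*a**2 - 1/16*a*b - 1/2*b**2 + 9/16*b → 17/8*a**2 - 1/16*a*b + 9/128*a - 1/2*b**2 + 9/8*b - 81/128
  leading term a**2: subtract (-2*a)·g_3 from 17/8*a**2 - 1/16*a*b + 9/128*a - 1/2*b**2 + 9/8*b - 81/128 → -17/16*a*b + 153/128*a - 1/2*b**2 + 9/8*b - 81/128
  leading term a*b: subtract (-17/32)·g_2 from -17/16*a*b + 153/128*a - 1/2*b**2 + 9/8*b - 81/128 → 153/128*a - 1/2*b**2 + 9/8*b + 55/128
  leading term a: subtract (-9/8)·g_3 from 153/128*a - 1/2*b**2 + 9/8*b + 55/128 → -1/2*b**2 + 9/16*b + 17/16
  leading term b**2: subtract (17/16)·g_4 from -1/2*b**2 + 9/16*b + 17/16 → 0
The remainder is 0, so this S-polynomial contributes no new basis element.

S(g_1, g_4) = 9/8*a**2*b + 17/8*a**2 - 1/16*a*b - 1/2*b**2 + 9/16*b; remainder on division = 0.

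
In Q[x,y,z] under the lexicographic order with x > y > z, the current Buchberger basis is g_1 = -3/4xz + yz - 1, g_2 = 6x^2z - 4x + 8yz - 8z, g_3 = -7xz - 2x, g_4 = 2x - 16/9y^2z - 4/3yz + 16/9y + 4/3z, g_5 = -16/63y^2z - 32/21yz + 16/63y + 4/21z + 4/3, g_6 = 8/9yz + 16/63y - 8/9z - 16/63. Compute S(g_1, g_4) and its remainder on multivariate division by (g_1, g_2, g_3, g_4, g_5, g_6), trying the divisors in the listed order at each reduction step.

S(g_1, g_4) = 8/9y^2z^2 + 2/3yz^2 - 20/9yz - 2/3z^2 + 4/3; remainder on division = -14/3z^2 + 10/3z + 4/3.

lcm(LM(g_1), LM(g_4)) = xz.
S = (lcm/LT(g_1))·g_1 − (lcm/LT(g_4))·g_4 = 8/9y^2z^2 + 2/3yz^2 - 20/9yz - 2/3z^2 + 4/3.
Reduce S modulo (g_1, g_2, g_3, g_4, g_5, g_6) in that order:
  leading term y^2z^2: subtract (-7/2z)·g_5 from 8/9y^2z^2 + 2/3yz^2 - 20/9yz - 2/3z^2 + 4/3 → -14/3yz^2 - 4/3yz + 14/3z + 4/3
  leading term yz^2: subtract (-21/4z)·g_6 from -14/3yz^2 - 4/3yz + 14/3z + 4/3 → -14/3z^2 + 10/3z + 4/3
  leading term z^2: no divisor's leading term divides it; move -14/3z^2 to the remainder.
  leading term z: no divisor's leading term divides it; move 10/3z to the remainder.
  leading term 1: no divisor's leading term divides it; move 4/3 to the remainder.
The remainder -14/3z^2 + 10/3z + 4/3 is nonzero, so it would be added as the next basis element.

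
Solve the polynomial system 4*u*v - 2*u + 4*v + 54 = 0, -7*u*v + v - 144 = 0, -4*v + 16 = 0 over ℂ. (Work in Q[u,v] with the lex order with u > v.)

Compute a lex Gröbner basis by Buchberger's algorithm.
f_1 = 4*u*v - 2*u + 4*v + 54, LT = u*v.
f_2 = -7*u*v + v - 144, LT = u*v.
f_3 = -4*v + 16, LT = v.

S(f_1,f_2): lcm = u*v. S = -1/2*u + 8/7*v - 99/14.
  reduce S modulo (f_1, f_2, f_3):
  remainder -1/2*u - 5/2 ≠ 0; add h_4 = -1/2*u - 5/2 to the basis.

The other S-polynomials (S(f_1,f_3), S(f_2,f_3), S(f_1,h_4), S(f_2,h_4), S(f_3,h_4)) all reduce to 0 modulo the current basis, so we have a Gröbner basis.
Inter-reduce: drop elements whose leading term is divisible by another's, tail-reduce, and make monic.
Reduced Gröbner basis: {u + 5, v - 4}.

From the last basis element, v - 4 = 0, so v takes values in {4}. Each choice, substituted upward through the basis, yields the corresponding point(s) of the solution set.
  v = 4: the earlier basis element becomes u + 5 = 0, giving u = -5 — point (-5, 4).

{(-5, 4)}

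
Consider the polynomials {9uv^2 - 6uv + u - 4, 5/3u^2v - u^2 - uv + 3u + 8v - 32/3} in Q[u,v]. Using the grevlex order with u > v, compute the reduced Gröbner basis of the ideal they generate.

f_1 = 9uv^2 - 6uv + u - 4, LT = uv^2.
f_2 = 5/3u^2v - u^2 - uv + 3u + 8v - 32/3, LT = u^2v.

S(f_1,f_2): lcm = u^2v^2. S = -1/15u^2v + 3/5uv^2 + 1/9u^2 - 9/5uv - 24/5v^2 - 4/9u + 32/5v.
  reduce S modulo (f_1, f_2):
  remainder 16/225u^2 - 36/25uv - 24/5v^2 - 88/225u + 168/25v - 4/25 ≠ 0; add g_3 = 16/225u^2 - 36/25uv - 24/5v^2 - 88/225u + 168/25v - 4/25 to the basis.

S(f_1,g_3): lcm = u^2v^2. S = 81/4uv^3 + 135/2v^4 - 2/3u^2v + 11/2uv^2 - 189/2v^3 + 1/9u^2 + 9/4v^2 - 4/9u.
  reduce S modulo (f_1, f_2, g_3):
  remainder 135/2v^4 - 189/2v^3 + 25/6uv - 69/4v^2 - 53/18u + 79/2v + 127/36 ≠ 0; add g_4 = 135/2v^4 - 189/2v^3 + 25/6uv - 69/4v^2 - 53/18u + 79/2v + 127/36 to the basis.

S(f_2,g_3): lcm = u^2v. S = 81/4uv^2 + 135/2v^3 - 3/5u^2 + 49/10uv - 189/2v^2 + 9/5u + 141/20v - 32/5.
  reduce S modulo (f_1, f_2, g_3, g_4):
  remainder 135/2v^3 + 25/4uv - 135v^2 - 15/4u + 255/4v + 5/4 ≠ 0; add g_5 = 135/2v^3 + 25/4uv - 135v^2 - 15/4u + 255/4v + 5/4 to the basis.

The other S-polynomials (S(f_1,g_4), S(f_2,g_4), S(g_3,g_4), S(f_1,g_5), S(f_2,g_5), S(g_3,g_5), S(g_4,g_5)) all reduce to 0 modulo the current basis, so we have a Gröbner basis.
Inter-reduce: drop elements whose leading term is divisible by another's, tail-reduce, and make monic.

G = {uv^2 - 2/3uv + 1/9u - 4/9, v^3 + 5/54uv - 2v^2 - 1/18u + 17/18v + 1/54, u^2 - 81/4uv - 135/2v^2 - 11/2u + 189/2v - 9/4}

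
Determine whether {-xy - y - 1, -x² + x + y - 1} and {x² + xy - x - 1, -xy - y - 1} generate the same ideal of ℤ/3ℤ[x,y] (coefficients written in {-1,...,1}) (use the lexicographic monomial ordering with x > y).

Two ideals are equal iff their reduced Gröbner bases coincide (the reduced basis is unique for a fixed ordering).
Buchberger on the first generating set:
f_1 = -xy - y - 1, LT = xy.
f_2 = -x² + x + y - 1, LT = x².

S(f_1,f_2): lcm = x²y. S = -xy + x + y² - y.
  leading term xy: subtract (1)·f_1 from -xy + x + y² - y → x + y² + 1
  leading term x: no divisor's leading term divides it; move x to the remainder.
  leading term y²: no divisor's leading term divides it; move y² to the remainder.
  leading term 1: no divisor's leading term divides it; move 1 to the remainder.
  remainder x + y² + 1 ≠ 0; add g_3 = x + y² + 1 to the basis.

S(f_1,g_3): lcm = xy. S = -y³ + 1.
  leading term y³: no divisor's leading term divides it; move -y³ to the remainder.
  leading term 1: no divisor's leading term divides it; move 1 to the remainder.
  remainder -y³ + 1 ≠ 0; add g_4 = -y³ + 1 to the basis.

The other S-polynomials (S(f_2,g_3), S(f_1,g_4), S(f_2,g_4), S(g_3,g_4)) all reduce to 0 modulo the current basis, so we have a Gröbner basis.
Inter-reduce: drop elements whose leading term is divisible by another's, tail-reduce, and make monic.
Reduced Gröbner basis: {x + y² + 1, y³ - 1}.

Buchberger on the second generating set:
h_1 = x² + xy - x - 1, LT = x².
h_2 = -xy - y - 1, LT = xy.

S(h_1,h_2): lcm = x²y. S = xy² + xy - x - y.
  leading term xy²: subtract (-y)·h_2 from xy² + xy - x - y → xy - x - y² + y
  leading term xy: subtract (-1)·h_2 from xy - x - y² + y → -x - y² - 1
  leading term x: no divisor's leading term divides it; move -x to the remainder.
  leading term y²: no divisor's leading term divides it; move -y² to the remainder.
  leading term 1: no divisor's leading term divides it; move -1 to the remainder.
  remainder -x - y² - 1 ≠ 0; add k_3 = -x - y² - 1 to the basis.

S(h_2,k_3): lcm = xy. S = -y³ + 1.
  leading term y³: no divisor's leading term divides it; move -y³ to the remainder.
  leading term 1: no divisor's leading term divides it; move 1 to the remainder.
  remainder -y³ + 1 ≠ 0; add k_4 = -y³ + 1 to the basis.

The other S-polynomials (S(h_1,k_3), S(h_1,k_4), S(h_2,k_4), S(k_3,k_4)) all reduce to 0 modulo the current basis, so we have a Gröbner basis.
Inter-reduce: drop elements whose leading term is divisible by another's, tail-reduce, and make monic.
Reduced Gröbner basis: {x + y² + 1, y³ - 1}.

The two bases agree; hence the ideals are identical.

Yes, the ideals are equal.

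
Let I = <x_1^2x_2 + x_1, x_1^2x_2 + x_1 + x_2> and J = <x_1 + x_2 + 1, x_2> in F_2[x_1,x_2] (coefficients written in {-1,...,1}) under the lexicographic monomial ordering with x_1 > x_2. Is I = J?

Equality of ideals is decidable: compute both reduced Gröbner bases (unique for the ordering) and check whether they agree.
Buchberger on the first generating set:
f_1 = x_1^2x_2 + x_1, LT = x_1^2x_2.
f_2 = x_1^2x_2 + x_1 + x_2, LT = x_1^2x_2.

S(f_1,f_2): lcm = x_1^2x_2. S = x_2.
  leading term x_2: no divisor's leading term divides it; move x_2 to the remainder.
  remainder x_2 ≠ 0; add g_3 = x_2 to the basis.

S(f_1,g_3): lcm = x_1^2x_2. S = x_1.
  leading term x_1: no divisor's leading term divides it; move x_1 to the remainder.
  remainder x_1 ≠ 0; add g_4 = x_1 to the basis.

The other S-polynomials (S(f_2,g_3), S(f_1,g_4), S(f_2,g_4), S(g_3,g_4)) all reduce to 0 modulo the current basis, so we have a Gröbner basis.
Inter-reduce: drop elements whose leading term is divisible by another's, tail-reduce, and make monic.
Reduced Gröbner basis: {x_1, x_2}.

Buchberger on the second generating set:
h_1 = x_1 + x_2 + 1, LT = x_1.
h_2 = x_2, LT = x_2.

The S-polynomials (S(h_1,h_2)) all reduce to 0 modulo the current basis, so we have a Gröbner basis.
Inter-reduce: drop elements whose leading term is divisible by another's, tail-reduce, and make monic.
Reduced Gröbner basis: {x_1 + 1, x_2}.

The bases are distinct; the ideals are different.
The choice of monomial ordering does not affect the verdict — as long as both bases are computed under the same ordering, their equality decides ideal equality.

No, the ideals differ.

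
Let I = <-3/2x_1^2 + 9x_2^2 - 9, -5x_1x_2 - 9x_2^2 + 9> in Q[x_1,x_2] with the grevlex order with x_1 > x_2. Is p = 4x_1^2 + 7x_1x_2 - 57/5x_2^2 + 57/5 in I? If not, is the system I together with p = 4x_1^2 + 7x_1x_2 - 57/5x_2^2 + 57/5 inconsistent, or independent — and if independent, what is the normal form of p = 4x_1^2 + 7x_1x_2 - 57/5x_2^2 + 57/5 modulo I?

First compute the reduced Gröbner basis of I by Buchberger's algorithm.
f_1 = -3/2x_1^2 + 9x_2^2 - 9, LT = x_1^2.
f_2 = -5x_1x_2 - 9x_2^2 + 9, LT = x_1x_2.

S(f_1,f_2): lcm = x_1^2x_2. S = -9/5x_1x_2^2 - 6x_2^3 + 9/5x_1 + 6x_2.
  leading term x_1x_2^2: subtract (9/25x_2)·f_2 from -9/5x_1x_2^2 - 6x_2^3 + 9/5x_1 + 6x_2 → -69/25x_2^3 + 9/5x_1 + 69/25x_2
  leading term x_2^3: no divisor's leading term divides it; move -69/25x_2^3 to the remainder.
  leading term x_1: no divisor's leading term divides it; move 9/5x_1 to the remainder.
  leading term x_2: no divisor's leading term divides it; move 69/25x_2 to the remainder.
  remainder -69/25x_2^3 + 9/5x_1 + 69/25x_2 ≠ 0; add h_3 = -69/25x_2^3 + 9/5x_1 + 69/25x_2 to the basis.

The other S-polynomials (S(f_1,h_3), S(f_2,h_3)) all reduce to 0 modulo the current basis, so we have a Gröbner basis.
Inter-reduce: drop elements whose leading term is divisible by another's, tail-reduce, and make monic.
Reduced Gröbner basis: {x_2^3 - 15/23x_1 - x_2, x_1^2 - 6x_2^2 + 6, x_1x_2 + 9/5x_2^2 - 9/5}.
Label its elements g_1 = x_2^3 - 15/23x_1 - x_2, g_2 = x_1^2 - 6x_2^2 + 6, g_3 = x_1x_2 + 9/5x_2^2 - 9/5.

Reduce p = 4x_1^2 + 7x_1x_2 - 57/5x_2^2 + 57/5 modulo G:
  leading term x_1^2: subtract (4)·g_2 from 4x_1^2 + 7x_1x_2 - 57/5x_2^2 + 57/5 → 7x_1x_2 + 63/5x_2^2 - 63/5
  leading term x_1x_2: subtract (7)·g_3 from 7x_1x_2 + 63/5x_2^2 - 63/5 → 0
  normal form = 0.
Since the normal form is 0, p ∈ I.

4x_1^2 + 7x_1x_2 - 57/5x_2^2 + 57/5 lies in I (it reduces to 0).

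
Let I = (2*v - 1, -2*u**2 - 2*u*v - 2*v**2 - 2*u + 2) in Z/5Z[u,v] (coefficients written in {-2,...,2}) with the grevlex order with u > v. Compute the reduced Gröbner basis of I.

G = {u**2 - u - 2, v + 2}

f_1 = 2*v - 1, LT = v.
f_2 = -2*u**2 - 2*u*v - 2*v**2 - 2*u + 2, LT = u**2.

The S-polynomials (S(f_1,f_2)) all reduce to 0 modulo the current basis, so we have a Gröbner basis.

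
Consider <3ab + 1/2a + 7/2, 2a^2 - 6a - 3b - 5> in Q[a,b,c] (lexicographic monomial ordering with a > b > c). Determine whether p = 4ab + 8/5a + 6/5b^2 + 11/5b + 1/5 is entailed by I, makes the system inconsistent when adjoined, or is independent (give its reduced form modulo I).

First compute the reduced Gröbner basis of I by Buchberger's algorithm.
f_1 = 3ab + 1/2a + 7/2, LT = ab.
f_2 = 2a^2 - 6a - 3b - 5, LT = a^2.

S(f_1,f_2): lcm = a^2b. S = 1/6a^2 + 3ab + 7/6a + 3/2b^2 + 5/2b.
  leading term a^2: subtract (1/12)·f_2 from 1/6a^2 + 3ab + 7/6a + 3/2b^2 + 5/2b → 3ab + 5/3a + 3/2b^2 + 11/4b + 5/12
  leading term ab: subtract (1)·f_1 from 3ab + 5/3a + 3/2b^2 + 11/4b + 5/12 → 7/6a + 3/2b^2 + 11/4b - 37/12
  leading term a: no divisor's leading term divides it; move 7/6a to the remainder.
  leading term b^2: no divisor's leading term divides it; move 3/2b^2 to the remainder.
  leading term b: no divisor's leading term divides it; move 11/4b to the remainder.
  leading term 1: no divisor's leading term divides it; move -37/12 to the remainder.
  remainder 7/6a + 3/2b^2 + 11/4b - 37/12 ≠ 0; add h_3 = 7/6a + 3/2b^2 + 11/4b - 37/12 to the basis.

S(f_1,h_3): lcm = ab. S = 1/6a - 9/7b^3 - 33/14b^2 + 37/14b + 7/6.
  leading term a: subtract (1/7)·h_3 from 1/6a - 9/7b^3 - 33/14b^2 + 37/14b + 7/6 → -9/7b^3 - 18/7b^2 + 9/4b + 45/28
  leading term b^3: no divisor's leading term divides it; move -9/7b^3 to the remainder.
  leading term b^2: no divisor's leading term divides it; move -18/7b^2 to the remainder.
  leading term b: no divisor's leading term divides it; move 9/4b to the remainder.
  leading term 1: no divisor's leading term divides it; move 45/28 to the remainder.
  remainder -9/7b^3 - 18/7b^2 + 9/4b + 45/28 ≠ 0; add h_4 = -9/7b^3 - 18/7b^2 + 9/4b + 45/28 to the basis.

S(f_2,h_3): lcm = a^2. S = -9/7ab^2 - 33/14ab - 5/14a - 3/2b - 5/2.
  leading term ab^2: subtract (-3/7b)·f_1 from -9/7ab^2 - 33/14ab - 5/14a - 3/2b - 5/2 → -15/7ab - 5/14a - 5/2
  leading term ab: subtract (-5/7)·f_1 from -15/7ab - 5/14a - 5/2 → 0
  remainder 0.

S(f_1,h_4): lcm = ab^3. S = -11/6ab^2 + 7/4ab + 5/4a + 7/6b^2.
  leading term ab^2: subtract (-11/18b)·f_1 from -11/6ab^2 + 7/4ab + 5/4a + 7/6b^2 → 37/18ab + 5/4a + 7/6b^2 + 77/36b
  leading term ab: subtract (37/54)·f_1 from 37/18ab + 5/4a + 7/6b^2 + 77/36b → 49/54a + 7/6b^2 + 77/36b - 259/108
  leading term a: subtract (7/9)·h_3 from 49/54a + 7/6b^2 + 77/36b - 259/108 → 0
  remainder 0.

S(f_2,h_4): leading monomials are coprime, so the S-polynomial reduces to 0 (Buchberger's first criterion).
S(h_3,h_4): leading monomials are coprime, so the S-polynomial reduces to 0 (Buchberger's first criterion).
Every S-polynomial of the final basis reduces to 0, so we have a Gröbner basis.
Inter-reduce: drop elements whose leading term is divisible by another's, tail-reduce, and make monic.
Reduced Gröbner basis: {a + 9/7b^2 + 33/14b - 37/14, b^3 + 2b^2 - 7/4b - 5/4}.
Label its elements g_1 = a + 9/7b^2 + 33/14b - 37/14, g_2 = b^3 + 2b^2 - 7/4b - 5/4.

Reduce p = 4ab + 8/5a + 6/5b^2 + 11/5b + 1/5 modulo G:
  leading term ab: subtract (4b)·g_1 from 4ab + 8/5a + 6/5b^2 + 11/5b + 1/5 → 8/5a - 36/7b^3 - 288/35b^2 + 447/35b + 1/5
  leading term a: subtract (8/5)·g_1 from 8/5a - 36/7b^3 - 288/35b^2 + 447/35b + 1/5 → -36/7b^3 - 72/7b^2 + 9b + 31/7
  leading term b^3: subtract (-36/7)·g_2 from -36/7b^3 - 72/7b^2 + 9b + 31/7 → -2
  leading term 1: no divisor's leading term divides it; move -2 to the remainder.
  normal form = -2.
The normal form is nonzero, so p ∉ I. Since p minus its normal form lies in I, I + (p) = I + (r) where r = -2; decide whether this ideal is the whole ring.
Here r = -2 is a nonzero constant, hence a unit: 1 ∈ I + (p), the Gröbner basis of I + (p) is {1}, and the enlarged system has no common solution — adjoining p is inconsistent.

Adjoining 4ab + 8/5a + 6/5b^2 + 11/5b + 1/5 makes the ideal the whole ring: the system is inconsistent.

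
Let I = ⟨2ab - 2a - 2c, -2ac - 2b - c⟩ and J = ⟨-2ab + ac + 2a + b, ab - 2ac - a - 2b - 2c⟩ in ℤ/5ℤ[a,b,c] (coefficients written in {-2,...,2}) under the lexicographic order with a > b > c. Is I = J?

Yes, the ideals are equal.

Equality of ideals is decidable: compute both reduced Gröbner bases (unique for the ordering) and check whether they agree.
Buchberger on the first generating set:
f_1 = 2ab - 2a - 2c, LT = ab.
f_2 = -2ac - 2b - c, LT = ac.

S(f_1,f_2): lcm = abc. S = -ac - b² + 2bc - c².
  leading term ac: subtract (-2)·f_2 from -ac - b² + 2bc - c² → -b² + 2bc + b - c² - 2c
  leading term b²: no divisor's leading term divides it; move -b² to the remainder.
  leading term bc: no divisor's leading term divides it; move 2bc to the remainder.
  leading term b: no divisor's leading term divides it; move b to the remainder.
  leading term c²: no divisor's leading term divides it; move -c² to the remainder.
  leading term c: no divisor's leading term divides it; move -2c to the remainder.
  remainder -b² + 2bc + b - c² - 2c ≠ 0; add g_3 = -b² + 2bc + b - c² - 2c to the basis.

The other S-polynomials (S(f_1,g_3), S(f_2,g_3)) all reduce to 0 modulo the current basis, so we have a Gröbner basis.
Inter-reduce: drop elements whose leading term is divisible by another's, tail-reduce, and make monic.
Reduced Gröbner basis: {ab - a - c, ac + b - 2c, b² - 2bc - b + c² + 2c}.

Buchberger on the second generating set:
h_1 = -2ab + ac + 2a + b, LT = ab.
h_2 = ab - 2ac - a - 2b - 2c, LT = ab.

S(h_1,h_2): lcm = ab. S = -ac - b + 2c.
  leading term ac: no divisor's leading term divides it; move -ac to the remainder.
  leading term b: no divisor's leading term divides it; move -b to the remainder.
  leading term c: no divisor's leading term divides it; move 2c to the remainder.
  remainder -ac - b + 2c ≠ 0; add k_3 = -ac - b + 2c to the basis.

S(h_1,k_3): lcm = abc. S = 2ac² - ac - b² - bc.
  leading term ac²: subtract (-2c)·k_3 from 2ac² - ac - b² - bc → -ac - b² + 2bc - c²
  leading term ac: subtract (1)·k_3 from -ac - b² + 2bc - c² → -b² + 2bc + b - c² - 2c
  leading term b²: no divisor's leading term divides it; move -b² to the remainder.
  leading term bc: no divisor's leading term divides it; move 2bc to the remainder.
  leading term b: no divisor's leading term divides it; move b to the remainder.
  leading term c²: no divisor's leading term divides it; move -c² to the remainder.
  leading term c: no divisor's leading term divides it; move -2c to the remainder.
  remainder -b² + 2bc + b - c² - 2c ≠ 0; add k_4 = -b² + 2bc + b - c² - 2c to the basis.

The other S-polynomials (S(h_2,k_3), S(h_1,k_4), S(h_2,k_4), S(k_3,k_4)) all reduce to 0 modulo the current basis, so we have a Gröbner basis.
Inter-reduce: drop elements whose leading term is divisible by another's, tail-reduce, and make monic.
Reduced Gröbner basis: {ab - a - c, ac + b - 2c, b² - 2bc - b + c² + 2c}.

The two bases agree; hence the ideals are identical.
The choice of monomial ordering does not affect the verdict — as long as both bases are computed under the same ordering, their equality decides ideal equality.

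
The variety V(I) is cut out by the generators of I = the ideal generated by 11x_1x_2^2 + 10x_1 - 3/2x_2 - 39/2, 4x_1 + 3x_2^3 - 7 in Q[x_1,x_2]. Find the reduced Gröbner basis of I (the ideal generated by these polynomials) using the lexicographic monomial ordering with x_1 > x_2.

f_1 = 11x_1x_2^2 + 10x_1 - 3/2x_2 - 39/2, LT = x_1x_2^2.
f_2 = 4x_1 + 3x_2^3 - 7, LT = x_1.

S(f_1,f_2): lcm = x_1x_2^2. S = 10/11x_1 - 3/4x_2^5 + 7/4x_2^2 - 3/22x_2 - 39/22.
  reduce S modulo (f_1, f_2):
  remainder -3/4x_2^5 - 15/22x_2^3 + 7/4x_2^2 - 3/22x_2 - 2/11 ≠ 0; add g_3 = -3/4x_2^5 - 15/22x_2^3 + 7/4x_2^2 - 3/22x_2 - 2/11 to the basis.

The other S-polynomials (S(f_1,g_3), S(f_2,g_3)) all reduce to 0 modulo the current basis, so we have a Gröbner basis.
Inter-reduce: drop elements whose leading term is divisible by another's, tail-reduce, and make monic.

G = {x_1 + 3/4x_2^3 - 7/4, x_2^5 + 10/11x_2^3 - 7/3x_2^2 + 2/11x_2 + 8/33}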